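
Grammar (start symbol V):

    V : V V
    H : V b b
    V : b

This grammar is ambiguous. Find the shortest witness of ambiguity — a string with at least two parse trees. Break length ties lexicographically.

b b b

length 1: no string has ≥2 trees
length 2: no string has ≥2 trees
length 3: b b b has 2 parse trees

Two derivations of b b b:
  V ⇒ V V ⇒ V V V ⇒ b V V ⇒ b b V ⇒ b b b
  V ⇒ V V ⇒ b V ⇒ b V V ⇒ b b V ⇒ b b b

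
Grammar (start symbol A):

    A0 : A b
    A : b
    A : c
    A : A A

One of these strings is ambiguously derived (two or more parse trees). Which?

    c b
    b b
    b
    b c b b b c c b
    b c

b c b b b c c b

c b: 1 tree
b b: 1 tree
b: 1 tree
b c b b b c c b: 429 trees
b c: 1 tree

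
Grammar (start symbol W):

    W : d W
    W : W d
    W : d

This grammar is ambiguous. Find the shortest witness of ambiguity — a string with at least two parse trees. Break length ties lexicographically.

d d

length 1: no string has ≥2 trees
length 2: d d has 2 parse trees

Two derivations of d d:
  W ⇒ d W ⇒ d d
  W ⇒ W d ⇒ d d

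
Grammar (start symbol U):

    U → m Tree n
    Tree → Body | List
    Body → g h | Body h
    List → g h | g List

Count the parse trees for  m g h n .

2

Parse trees for m g h n:
  [U m [Tree [Body g h]] n]
  [U m [Tree [List g h]] n]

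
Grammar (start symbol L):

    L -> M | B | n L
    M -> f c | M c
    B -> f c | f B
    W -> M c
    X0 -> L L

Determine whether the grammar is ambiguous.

Ambiguous

Witness: f c

Derivation 1: L ⇒ M ⇒ f c
Derivation 2: L ⇒ B ⇒ f c

Two distinct leftmost derivations for the same string.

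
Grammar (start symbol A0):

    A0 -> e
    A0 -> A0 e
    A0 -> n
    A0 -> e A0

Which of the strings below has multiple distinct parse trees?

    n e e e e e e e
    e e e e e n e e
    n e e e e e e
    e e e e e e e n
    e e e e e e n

n e e e e e e e: 1 tree
e e e e e n e e: 21 trees
n e e e e e e: 1 tree
e e e e e e e n: 1 tree
e e e e e e n: 1 tree

e e e e e n e e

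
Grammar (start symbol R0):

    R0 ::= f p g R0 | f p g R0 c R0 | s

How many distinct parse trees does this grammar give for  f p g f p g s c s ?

Parse trees for f p g f p g s c s:
  [R0 f p g [R0 f p g [R0 s] c [R0 s]]]
  [R0 f p g [R0 f p g [R0 s]] c [R0 s]]

2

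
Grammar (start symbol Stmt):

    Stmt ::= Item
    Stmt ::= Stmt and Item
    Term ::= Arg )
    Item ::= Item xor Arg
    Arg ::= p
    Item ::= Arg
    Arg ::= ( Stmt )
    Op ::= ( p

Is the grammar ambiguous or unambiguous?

Only Stmt, Item, Arg are reachable from Stmt; ignoring the rest: The grammar is stratified — Stmt handles 'and' (left-recursive), Item handles 'xor', Arg atoms. Each operator has a fixed associativity and precedence level, so every string has one parse.

Unambiguous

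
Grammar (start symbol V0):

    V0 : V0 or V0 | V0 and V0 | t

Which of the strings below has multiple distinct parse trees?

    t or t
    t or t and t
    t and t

t or t and t

t or t: 1 tree
t or t and t: 2 trees
t and t: 1 tree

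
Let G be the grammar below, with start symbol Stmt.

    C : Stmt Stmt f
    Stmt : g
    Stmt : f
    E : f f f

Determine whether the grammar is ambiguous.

Only Stmt is reachable from Stmt; ignoring the rest: Restricted to the reachable nonterminals, every rule has the form A → t or A → t B, and no two rules for the same A share a first terminal. The grammar encodes a DFA — one run per string.

Unambiguous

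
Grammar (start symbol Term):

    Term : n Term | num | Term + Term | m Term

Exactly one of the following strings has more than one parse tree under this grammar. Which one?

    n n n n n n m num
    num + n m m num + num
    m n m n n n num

n n n n n n m num: 1 tree
num + n m m num + num: 5 trees
m n m n n n num: 1 tree

num + n m m num + num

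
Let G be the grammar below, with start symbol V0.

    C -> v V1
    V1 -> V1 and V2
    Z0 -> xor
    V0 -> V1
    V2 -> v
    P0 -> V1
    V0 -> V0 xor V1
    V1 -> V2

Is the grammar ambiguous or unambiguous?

(C, P0, Z0 are unreachable from V0, so their rules don't affect L(V0).) The grammar is stratified — V0 handles 'xor' (left-recursive), V1 handles 'and', V2 atoms. Each operator has a fixed associativity and precedence level, so every string has one parse.

Unambiguous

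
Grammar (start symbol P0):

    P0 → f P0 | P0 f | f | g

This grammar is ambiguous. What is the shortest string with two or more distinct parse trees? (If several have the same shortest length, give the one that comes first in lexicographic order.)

f f

length 1: no string has ≥2 trees
length 2: f f has 2 parse trees

Two derivations of f f:
  P0 ⇒ f P0 ⇒ f f
  P0 ⇒ P0 f ⇒ f f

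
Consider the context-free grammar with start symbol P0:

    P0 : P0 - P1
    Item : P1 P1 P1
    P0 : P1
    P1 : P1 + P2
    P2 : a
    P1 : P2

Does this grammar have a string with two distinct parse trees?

Unambiguous

(Item is unreachable from P0, so its rules don't affect L(P0).) The grammar is stratified — P0 handles '-' (left-recursive), P1 handles '+', P2 atoms. Each operator has a fixed associativity and precedence level, so every string has one parse.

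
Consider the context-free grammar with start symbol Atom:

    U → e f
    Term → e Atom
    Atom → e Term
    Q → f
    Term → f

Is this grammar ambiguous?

Only Atom, Term are reachable from Atom; ignoring the rest: Each reachable nonterminal has at most one production per leading terminal, and all productions are right-linear; the derivation is determined token-by-token.

Unambiguous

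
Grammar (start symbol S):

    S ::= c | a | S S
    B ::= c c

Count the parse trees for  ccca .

5

Parse trees for ccca:
  [S [S c] [S [S c] [S [S c] [S a]]]]
  [S [S c] [S [S [S c] [S c]] [S a]]]
  [S [S [S c] [S c]] [S [S c] [S a]]]
  [S [S [S c] [S [S c] [S c]]] [S a]]
  [S [S [S [S c] [S c]] [S c]] [S a]]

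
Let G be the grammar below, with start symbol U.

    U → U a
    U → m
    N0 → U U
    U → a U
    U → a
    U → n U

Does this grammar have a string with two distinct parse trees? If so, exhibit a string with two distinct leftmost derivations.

Ambiguous

Witness: a a

Derivation 1: U ⇒ U a ⇒ a a
Derivation 2: U ⇒ a U ⇒ a a

Two distinct leftmost derivations for the same string.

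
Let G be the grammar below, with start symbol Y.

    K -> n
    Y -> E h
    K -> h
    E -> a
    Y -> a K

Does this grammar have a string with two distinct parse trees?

Ambiguous

Witness: a h

Derivation 1: Y ⇒ E h ⇒ a h
Derivation 2: Y ⇒ a K ⇒ a h

Two distinct leftmost derivations for the same string.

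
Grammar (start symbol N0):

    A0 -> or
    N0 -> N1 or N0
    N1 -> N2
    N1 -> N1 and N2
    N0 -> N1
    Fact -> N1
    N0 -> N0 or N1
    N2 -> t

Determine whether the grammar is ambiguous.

Witness: t or t

Derivation 1: N0 ⇒ N1 or N0 ⇒ N2 or N0 ⇒ t or N0 ⇒ t or N1 ⇒ t or N2 ⇒ t or t
Derivation 2: N0 ⇒ N0 or N1 ⇒ N1 or N1 ⇒ N2 or N1 ⇒ t or N1 ⇒ t or N2 ⇒ t or t

Two distinct leftmost derivations for the same string.

Ambiguous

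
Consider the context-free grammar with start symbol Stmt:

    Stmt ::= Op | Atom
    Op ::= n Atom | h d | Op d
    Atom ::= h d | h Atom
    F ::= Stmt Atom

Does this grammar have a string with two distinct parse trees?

Ambiguous

Witness: h d

Derivation 1: Stmt ⇒ Op ⇒ h d
Derivation 2: Stmt ⇒ Atom ⇒ h d

Two distinct leftmost derivations for the same string.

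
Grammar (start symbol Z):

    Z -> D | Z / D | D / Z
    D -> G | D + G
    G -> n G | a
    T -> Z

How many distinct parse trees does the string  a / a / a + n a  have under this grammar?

Parse trees for a / a / a + n a:
  [Z [Z [Z [D [G a]]] / [D [G a]]] / [D [D [G a]] + [G n [G a]]]]
  [Z [Z [D [G a]] / [Z [D [G a]]]] / [D [D [G a]] + [G n [G a]]]]
  [Z [D [G a]] / [Z [Z [D [G a]]] / [D [D [G a]] + [G n [G a]]]]]
  [Z [D [G a]] / [Z [D [G a]] / [Z [D [D [G a]] + [G n [G a]]]]]]

4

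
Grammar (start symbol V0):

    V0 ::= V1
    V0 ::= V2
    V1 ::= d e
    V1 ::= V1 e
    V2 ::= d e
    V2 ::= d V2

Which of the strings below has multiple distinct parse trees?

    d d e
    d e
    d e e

d d e: 1 tree
d e: 2 trees
d e e: 1 tree

d e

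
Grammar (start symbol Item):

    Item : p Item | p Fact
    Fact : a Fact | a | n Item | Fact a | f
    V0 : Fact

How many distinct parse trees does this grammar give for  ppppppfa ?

Parse trees for ppppppfa:
  [Item p [Item p [Item p [Item p [Item p [Item p [Fact [Fact f] a]]]]]]]

1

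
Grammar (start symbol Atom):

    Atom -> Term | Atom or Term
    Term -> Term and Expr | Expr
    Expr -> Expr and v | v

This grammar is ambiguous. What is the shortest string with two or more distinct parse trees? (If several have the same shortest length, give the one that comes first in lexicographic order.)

length 1: no string has ≥2 trees
length 3: v and v has 2 parse trees

Two derivations of v and v:
  Atom ⇒ Term ⇒ Term and Expr ⇒ Expr and Expr ⇒ v and Expr ⇒ v and v
  Atom ⇒ Term ⇒ Expr ⇒ Expr and v ⇒ v and v

v and v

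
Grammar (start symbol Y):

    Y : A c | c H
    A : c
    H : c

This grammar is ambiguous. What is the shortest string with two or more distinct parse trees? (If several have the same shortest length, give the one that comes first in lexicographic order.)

length 2: c c has 2 parse trees

Two derivations of c c:
  Y ⇒ A c ⇒ c c
  Y ⇒ c H ⇒ c c

c c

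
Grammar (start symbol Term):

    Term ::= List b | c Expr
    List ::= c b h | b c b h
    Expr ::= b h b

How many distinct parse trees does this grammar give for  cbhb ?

2

Parse trees for cbhb:
  [Term [List c b h] b]
  [Term c [Expr b h b]]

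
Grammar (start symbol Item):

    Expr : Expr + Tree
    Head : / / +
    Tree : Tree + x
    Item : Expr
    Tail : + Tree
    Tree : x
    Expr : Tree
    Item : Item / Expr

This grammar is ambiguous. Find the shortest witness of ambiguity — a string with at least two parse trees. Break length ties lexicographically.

x + x

length 1: no string has ≥2 trees
length 3: x + x has 2 parse trees

Two derivations of x + x:
  Item ⇒ Expr ⇒ Expr + Tree ⇒ Tree + Tree ⇒ x + Tree ⇒ x + x
  Item ⇒ Expr ⇒ Tree ⇒ Tree + x ⇒ x + x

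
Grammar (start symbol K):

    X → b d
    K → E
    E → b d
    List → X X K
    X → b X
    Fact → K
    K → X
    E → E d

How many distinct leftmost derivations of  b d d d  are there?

1

Parse trees for b d d d:
  [K [E [E [E b d] d] d]]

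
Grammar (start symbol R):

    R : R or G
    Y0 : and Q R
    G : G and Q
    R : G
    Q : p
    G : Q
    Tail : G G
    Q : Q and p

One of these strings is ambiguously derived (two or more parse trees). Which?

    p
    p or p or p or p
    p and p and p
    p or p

p and p and p

p: 1 tree
p or p or p or p: 1 tree
p and p and p: 4 trees
p or p: 1 tree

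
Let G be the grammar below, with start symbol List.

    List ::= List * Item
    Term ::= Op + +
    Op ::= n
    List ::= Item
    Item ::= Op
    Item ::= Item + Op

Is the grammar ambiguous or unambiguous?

Only List, Item, Op are reachable from List; ignoring the rest: This is a standard precedence ladder (List over Item over Op), with each level left-recursive on its own operator ('*' at List, '+' at Item). That structure is LR(1), hence unambiguous.

Unambiguous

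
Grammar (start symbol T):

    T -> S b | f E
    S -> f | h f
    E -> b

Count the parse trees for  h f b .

1

Parse trees for h f b:
  [T [S h f] b]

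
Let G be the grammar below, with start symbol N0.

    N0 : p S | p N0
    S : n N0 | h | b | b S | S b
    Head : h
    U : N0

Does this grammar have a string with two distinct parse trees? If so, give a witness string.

Ambiguous

Witness: p b b

Derivation 1: N0 ⇒ p S ⇒ p b S ⇒ p b b
Derivation 2: N0 ⇒ p S ⇒ p S b ⇒ p b b

Two distinct leftmost derivations for the same string.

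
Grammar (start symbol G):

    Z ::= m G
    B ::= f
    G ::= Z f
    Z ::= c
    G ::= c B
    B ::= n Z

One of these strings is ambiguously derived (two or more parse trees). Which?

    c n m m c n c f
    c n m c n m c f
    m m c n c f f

c n m m c n c f: 1 tree
c n m c n m c f: 2 trees
m m c n c f f: 1 tree

c n m c n m c f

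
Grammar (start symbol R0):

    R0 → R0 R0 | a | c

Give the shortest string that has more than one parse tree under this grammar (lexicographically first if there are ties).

a a a

length 1: no string has ≥2 trees
length 2: no string has ≥2 trees
length 3: a a a has 2 parse trees

Two derivations of a a a:
  R0 ⇒ R0 R0 ⇒ R0 R0 R0 ⇒ a R0 R0 ⇒ a a R0 ⇒ a a a
  R0 ⇒ R0 R0 ⇒ a R0 ⇒ a R0 R0 ⇒ a a R0 ⇒ a a a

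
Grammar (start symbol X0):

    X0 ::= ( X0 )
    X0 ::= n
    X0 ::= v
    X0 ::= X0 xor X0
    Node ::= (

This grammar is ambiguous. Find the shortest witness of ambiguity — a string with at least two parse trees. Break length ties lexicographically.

n xor n xor n

length 1: no string has ≥2 trees
length 3: no string has ≥2 trees
length 5: n xor n xor n has 2 parse trees

Two derivations of n xor n xor n:
  X0 ⇒ X0 xor X0 ⇒ n xor X0 ⇒ n xor X0 xor X0 ⇒ n xor n xor X0 ⇒ n xor n xor n
  X0 ⇒ X0 xor X0 ⇒ X0 xor X0 xor X0 ⇒ n xor X0 xor X0 ⇒ n xor n xor X0 ⇒ n xor n xor n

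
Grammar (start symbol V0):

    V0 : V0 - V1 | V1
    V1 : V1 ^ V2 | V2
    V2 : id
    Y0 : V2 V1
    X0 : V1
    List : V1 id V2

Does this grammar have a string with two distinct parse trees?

Unambiguous

Only V0, V1, V2 are reachable from V0; ignoring the rest: The grammar is stratified — V0 handles '-' (left-recursive), V1 handles '^', V2 atoms. Each operator has a fixed associativity and precedence level, so every string has one parse.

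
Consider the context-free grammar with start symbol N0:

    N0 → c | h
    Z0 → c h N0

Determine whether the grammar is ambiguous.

Unambiguous

Only N0 is reachable from N0; ignoring the rest: Each reachable nonterminal has at most one production per leading terminal, and all productions are right-linear; the derivation is determined token-by-token.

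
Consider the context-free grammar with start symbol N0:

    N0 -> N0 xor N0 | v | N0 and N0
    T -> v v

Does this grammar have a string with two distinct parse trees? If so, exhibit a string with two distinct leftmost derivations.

Ambiguous

Witness: v and v and v

Derivation 1: N0 ⇒ N0 and N0 ⇒ v and N0 ⇒ v and N0 and N0 ⇒ v and v and N0 ⇒ v and v and v
Derivation 2: N0 ⇒ N0 and N0 ⇒ N0 and N0 and N0 ⇒ v and N0 and N0 ⇒ v and v and N0 ⇒ v and v and v

Two distinct leftmost derivations for the same string.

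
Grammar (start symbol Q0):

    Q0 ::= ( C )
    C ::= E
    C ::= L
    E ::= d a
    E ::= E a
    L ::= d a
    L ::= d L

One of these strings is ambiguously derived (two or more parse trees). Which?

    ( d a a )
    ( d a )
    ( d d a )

( d a a ): 1 tree
( d a ): 2 trees
( d d a ): 1 tree

( d a )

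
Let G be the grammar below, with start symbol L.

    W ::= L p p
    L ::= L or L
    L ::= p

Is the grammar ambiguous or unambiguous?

Ambiguous

Witness: p or p or p

Derivation 1: L ⇒ L or L ⇒ L or L or L ⇒ p or L or L ⇒ p or p or L ⇒ p or p or p
Derivation 2: L ⇒ L or L ⇒ p or L ⇒ p or L or L ⇒ p or p or L ⇒ p or p or p

Two distinct leftmost derivations for the same string.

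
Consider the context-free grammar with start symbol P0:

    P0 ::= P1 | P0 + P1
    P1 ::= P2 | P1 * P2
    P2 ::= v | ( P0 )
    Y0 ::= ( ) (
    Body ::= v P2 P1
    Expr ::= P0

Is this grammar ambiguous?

Unambiguous

Only P0, P1, P2 are reachable from P0; ignoring the rest: This is a standard precedence ladder (P0 over P1 over P2), with each level left-recursive on its own operator ('+' at P0, '*' at P1). That structure is LR(1), hence unambiguous.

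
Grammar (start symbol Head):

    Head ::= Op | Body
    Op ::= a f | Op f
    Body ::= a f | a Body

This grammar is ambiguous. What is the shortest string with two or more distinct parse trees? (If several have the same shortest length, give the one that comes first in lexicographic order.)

length 2: a f has 2 parse trees

Two derivations of a f:
  Head ⇒ Op ⇒ a f
  Head ⇒ Body ⇒ a f

a f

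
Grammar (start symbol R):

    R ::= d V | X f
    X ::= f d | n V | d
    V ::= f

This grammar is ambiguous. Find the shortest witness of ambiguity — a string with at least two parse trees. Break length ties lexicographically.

d f

length 2: d f has 2 parse trees

Two derivations of d f:
  R ⇒ d V ⇒ d f
  R ⇒ X f ⇒ d f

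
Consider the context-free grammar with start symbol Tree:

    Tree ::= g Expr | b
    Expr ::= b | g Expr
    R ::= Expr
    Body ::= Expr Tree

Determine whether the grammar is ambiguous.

Only Tree, Expr are reachable from Tree; ignoring the rest: Restricted to the reachable nonterminals, every rule has the form A → t or A → t B, and no two rules for the same A share a first terminal. The grammar encodes a DFA — one run per string.

Unambiguous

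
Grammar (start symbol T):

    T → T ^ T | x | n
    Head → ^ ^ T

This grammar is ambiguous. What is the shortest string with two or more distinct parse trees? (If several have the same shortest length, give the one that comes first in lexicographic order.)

length 1: no string has ≥2 trees
length 3: no string has ≥2 trees
length 5: n ^ n ^ n has 2 parse trees

Two derivations of n ^ n ^ n:
  T ⇒ T ^ T ⇒ T ^ T ^ T ⇒ n ^ T ^ T ⇒ n ^ n ^ T ⇒ n ^ n ^ n
  T ⇒ T ^ T ⇒ n ^ T ⇒ n ^ T ^ T ⇒ n ^ n ^ T ⇒ n ^ n ^ n

n ^ n ^ n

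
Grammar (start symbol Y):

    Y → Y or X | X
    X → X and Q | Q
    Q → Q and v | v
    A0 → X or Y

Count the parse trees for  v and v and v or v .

Parse trees for v and v and v or v:
  [Y [Y [X [X [Q v]] and [Q [Q v] and v]]] or [X [Q v]]]
  [Y [Y [X [X [X [Q v]] and [Q v]] and [Q v]]] or [X [Q v]]]
  [Y [Y [X [X [Q [Q v] and v]] and [Q v]]] or [X [Q v]]]
  [Y [Y [X [Q [Q [Q v] and v] and v]]] or [X [Q v]]]

4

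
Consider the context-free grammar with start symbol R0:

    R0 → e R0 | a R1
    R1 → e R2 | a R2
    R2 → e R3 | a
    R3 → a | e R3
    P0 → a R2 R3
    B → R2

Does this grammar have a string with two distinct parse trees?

Unambiguous

Only R0, R1, R2, R3 are reachable from R0; ignoring the rest: The reachable rules are right-linear with at most one rule per (nonterminal, next-terminal) pair. Each input token forces the next rule, so parsing is deterministic.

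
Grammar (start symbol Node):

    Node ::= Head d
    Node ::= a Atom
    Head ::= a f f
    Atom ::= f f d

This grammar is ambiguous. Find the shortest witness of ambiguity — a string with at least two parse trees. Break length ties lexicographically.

a f f d

length 4: a f f d has 2 parse trees

Two derivations of a f f d:
  Node ⇒ Head d ⇒ a f f d
  Node ⇒ a Atom ⇒ a f f d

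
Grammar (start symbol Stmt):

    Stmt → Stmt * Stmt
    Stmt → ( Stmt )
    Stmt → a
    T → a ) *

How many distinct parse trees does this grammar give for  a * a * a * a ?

Parse trees for a * a * a * a:
  [Stmt [Stmt a] * [Stmt [Stmt a] * [Stmt [Stmt a] * [Stmt a]]]]
  [Stmt [Stmt a] * [Stmt [Stmt [Stmt a] * [Stmt a]] * [Stmt a]]]
  [Stmt [Stmt [Stmt a] * [Stmt a]] * [Stmt [Stmt a] * [Stmt a]]]
  [Stmt [Stmt [Stmt a] * [Stmt [Stmt a] * [Stmt a]]] * [Stmt a]]
  [Stmt [Stmt [Stmt [Stmt a] * [Stmt a]] * [Stmt a]] * [Stmt a]]

5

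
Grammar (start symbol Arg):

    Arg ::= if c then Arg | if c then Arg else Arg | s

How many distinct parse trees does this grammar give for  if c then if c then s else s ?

Parse trees for if c then if c then s else s:
  [Arg if c then [Arg if c then [Arg s] else [Arg s]]]
  [Arg if c then [Arg if c then [Arg s]] else [Arg s]]

2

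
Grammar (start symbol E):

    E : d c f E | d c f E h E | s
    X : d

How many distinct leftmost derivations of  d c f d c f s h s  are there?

2

Parse trees for d c f d c f s h s:
  [E d c f [E d c f [E s] h [E s]]]
  [E d c f [E d c f [E s]] h [E s]]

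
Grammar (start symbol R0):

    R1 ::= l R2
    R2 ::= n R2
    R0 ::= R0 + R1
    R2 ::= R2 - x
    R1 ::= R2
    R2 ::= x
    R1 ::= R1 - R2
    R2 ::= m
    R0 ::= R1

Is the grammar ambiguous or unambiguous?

Witness: m - x

Derivation 1: R0 ⇒ R1 ⇒ R2 ⇒ R2 - x ⇒ m - x
Derivation 2: R0 ⇒ R1 ⇒ R1 - R2 ⇒ R2 - R2 ⇒ m - R2 ⇒ m - x

Two distinct leftmost derivations for the same string.

Ambiguous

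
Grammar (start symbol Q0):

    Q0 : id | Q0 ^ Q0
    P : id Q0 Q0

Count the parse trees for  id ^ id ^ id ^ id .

5

Parse trees for id ^ id ^ id ^ id:
  [Q0 [Q0 id] ^ [Q0 [Q0 id] ^ [Q0 [Q0 id] ^ [Q0 id]]]]
  [Q0 [Q0 id] ^ [Q0 [Q0 [Q0 id] ^ [Q0 id]] ^ [Q0 id]]]
  [Q0 [Q0 [Q0 id] ^ [Q0 id]] ^ [Q0 [Q0 id] ^ [Q0 id]]]
  [Q0 [Q0 [Q0 id] ^ [Q0 [Q0 id] ^ [Q0 id]]] ^ [Q0 id]]
  [Q0 [Q0 [Q0 [Q0 id] ^ [Q0 id]] ^ [Q0 id]] ^ [Q0 id]]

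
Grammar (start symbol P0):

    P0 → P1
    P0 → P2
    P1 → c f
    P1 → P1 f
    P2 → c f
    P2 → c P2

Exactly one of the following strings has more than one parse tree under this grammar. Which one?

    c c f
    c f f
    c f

c f

c c f: 1 tree
c f f: 1 tree
c f: 2 trees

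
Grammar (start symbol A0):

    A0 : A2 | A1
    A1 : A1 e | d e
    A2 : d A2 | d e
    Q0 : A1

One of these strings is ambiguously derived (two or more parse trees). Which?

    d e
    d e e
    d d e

d e: 2 trees
d e e: 1 tree
d d e: 1 tree

d e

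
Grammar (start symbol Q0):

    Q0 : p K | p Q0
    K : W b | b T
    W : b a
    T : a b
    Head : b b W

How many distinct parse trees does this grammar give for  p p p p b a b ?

2

Parse trees for p p p p b a b:
  [Q0 p [Q0 p [Q0 p [Q0 p [K [W b a] b]]]]]
  [Q0 p [Q0 p [Q0 p [Q0 p [K b [T a b]]]]]]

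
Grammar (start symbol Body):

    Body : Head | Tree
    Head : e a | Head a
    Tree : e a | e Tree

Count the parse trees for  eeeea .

Parse trees for eeeea:
  [Body [Tree e [Tree e [Tree e [Tree e a]]]]]

1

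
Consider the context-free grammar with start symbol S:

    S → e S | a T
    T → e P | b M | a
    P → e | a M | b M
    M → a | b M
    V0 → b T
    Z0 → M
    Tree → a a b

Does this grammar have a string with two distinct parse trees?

Unambiguous

(V0, Z0, Tree are unreachable from S, so their rules don't affect L(S).) Each reachable nonterminal has at most one production per leading terminal, and all productions are right-linear; the derivation is determined token-by-token.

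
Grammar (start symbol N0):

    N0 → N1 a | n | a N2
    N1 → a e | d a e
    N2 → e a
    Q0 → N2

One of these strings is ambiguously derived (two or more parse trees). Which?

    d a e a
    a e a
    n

a e a

d a e a: 1 tree
a e a: 2 trees
n: 1 tree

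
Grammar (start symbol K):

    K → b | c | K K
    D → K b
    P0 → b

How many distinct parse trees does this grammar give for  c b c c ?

Parse trees for c b c c:
  [K [K c] [K [K b] [K [K c] [K c]]]]
  [K [K c] [K [K [K b] [K c]] [K c]]]
  [K [K [K c] [K b]] [K [K c] [K c]]]
  [K [K [K c] [K [K b] [K c]]] [K c]]
  [K [K [K [K c] [K b]] [K c]] [K c]]

5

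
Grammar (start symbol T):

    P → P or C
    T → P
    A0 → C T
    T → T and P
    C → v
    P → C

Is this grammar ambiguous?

Unambiguous

Only T, P, C are reachable from T; ignoring the rest: The grammar is stratified — T handles 'and' (left-recursive), P handles 'or', C atoms. Each operator has a fixed associativity and precedence level, so every string has one parse.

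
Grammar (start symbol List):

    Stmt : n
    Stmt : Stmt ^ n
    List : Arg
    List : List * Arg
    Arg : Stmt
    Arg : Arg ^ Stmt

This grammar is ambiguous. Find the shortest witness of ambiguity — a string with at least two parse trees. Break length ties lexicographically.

length 1: no string has ≥2 trees
length 3: n ^ n has 2 parse trees

Two derivations of n ^ n:
  List ⇒ Arg ⇒ Stmt ⇒ Stmt ^ n ⇒ n ^ n
  List ⇒ Arg ⇒ Arg ^ Stmt ⇒ Stmt ^ Stmt ⇒ n ^ Stmt ⇒ n ^ n

n ^ n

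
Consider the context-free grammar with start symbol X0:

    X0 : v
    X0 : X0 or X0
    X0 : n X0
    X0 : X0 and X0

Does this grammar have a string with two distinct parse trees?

Ambiguous

Witness: n v and v

Derivation 1: X0 ⇒ n X0 ⇒ n X0 and X0 ⇒ n v and X0 ⇒ n v and v
Derivation 2: X0 ⇒ X0 and X0 ⇒ n X0 and X0 ⇒ n v and X0 ⇒ n v and v

Two distinct leftmost derivations for the same string.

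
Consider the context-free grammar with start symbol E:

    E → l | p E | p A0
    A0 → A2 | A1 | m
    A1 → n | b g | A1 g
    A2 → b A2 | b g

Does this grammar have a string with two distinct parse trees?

Witness: p b g

Derivation 1: E ⇒ p A0 ⇒ p A2 ⇒ p b g
Derivation 2: E ⇒ p A0 ⇒ p A1 ⇒ p b g

Two distinct leftmost derivations for the same string.

Ambiguous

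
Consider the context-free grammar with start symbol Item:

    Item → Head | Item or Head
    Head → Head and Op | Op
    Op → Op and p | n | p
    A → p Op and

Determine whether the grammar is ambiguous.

Witness: n and p

Derivation 1: Item ⇒ Head ⇒ Head and Op ⇒ Op and Op ⇒ n and Op ⇒ n and p
Derivation 2: Item ⇒ Head ⇒ Op ⇒ Op and p ⇒ n and p

Two distinct leftmost derivations for the same string.

Ambiguous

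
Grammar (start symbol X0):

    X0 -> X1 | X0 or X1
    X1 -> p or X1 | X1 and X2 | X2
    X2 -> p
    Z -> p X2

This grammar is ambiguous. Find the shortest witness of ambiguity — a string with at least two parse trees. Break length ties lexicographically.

length 1: no string has ≥2 trees
length 3: p or p has 2 parse trees

Two derivations of p or p:
  X0 ⇒ X1 ⇒ p or X1 ⇒ p or X2 ⇒ p or p
  X0 ⇒ X0 or X1 ⇒ X1 or X1 ⇒ X2 or X1 ⇒ p or X1 ⇒ p or X2 ⇒ p or p

p or p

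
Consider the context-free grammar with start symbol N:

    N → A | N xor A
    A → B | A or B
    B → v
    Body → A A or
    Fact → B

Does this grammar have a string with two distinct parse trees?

Only N, A, B are reachable from N; ignoring the rest: N → N xor A | A  ;  A → A or B | B  — a left-associative chain with B at the bottom. Each string factors uniquely by precedence.

Unambiguous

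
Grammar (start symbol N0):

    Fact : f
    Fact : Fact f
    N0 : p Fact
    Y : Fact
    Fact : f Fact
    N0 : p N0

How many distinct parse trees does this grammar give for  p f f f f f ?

16

Parse trees for p f f f f f (showing first 6 of 16):
  [N0 p [Fact [Fact [Fact [Fact [Fact f] f] f] f] f]]
  [N0 p [Fact [Fact [Fact [Fact f [Fact f]] f] f] f]]
  [N0 p [Fact [Fact [Fact f [Fact [Fact f] f]] f] f]]
  [N0 p [Fact [Fact [Fact f [Fact f [Fact f]]] f] f]]
  [N0 p [Fact [Fact f [Fact [Fact [Fact f] f] f]] f]]
  [N0 p [Fact [Fact f [Fact [Fact f [Fact f]] f]] f]]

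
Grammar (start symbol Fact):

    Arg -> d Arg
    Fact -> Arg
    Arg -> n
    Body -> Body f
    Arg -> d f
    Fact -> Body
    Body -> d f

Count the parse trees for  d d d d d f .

1

Parse trees for d d d d d f:
  [Fact [Arg d [Arg d [Arg d [Arg d [Arg d f]]]]]]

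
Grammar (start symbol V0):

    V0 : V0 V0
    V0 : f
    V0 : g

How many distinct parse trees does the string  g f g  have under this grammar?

Parse trees for g f g:
  [V0 [V0 g] [V0 [V0 f] [V0 g]]]
  [V0 [V0 [V0 g] [V0 f]] [V0 g]]

2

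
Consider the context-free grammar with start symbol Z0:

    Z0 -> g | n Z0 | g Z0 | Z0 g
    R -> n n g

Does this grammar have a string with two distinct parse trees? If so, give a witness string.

Witness: g g

Derivation 1: Z0 ⇒ g Z0 ⇒ g g
Derivation 2: Z0 ⇒ Z0 g ⇒ g g

Two distinct leftmost derivations for the same string.

Ambiguous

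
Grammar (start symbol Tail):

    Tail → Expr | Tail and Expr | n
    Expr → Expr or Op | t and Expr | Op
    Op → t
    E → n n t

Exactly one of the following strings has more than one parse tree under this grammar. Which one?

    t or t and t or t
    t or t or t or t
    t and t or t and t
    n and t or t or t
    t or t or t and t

t and t or t and t

t or t and t or t: 1 tree
t or t or t or t: 1 tree
t and t or t and t: 3 trees
n and t or t or t: 1 tree
t or t or t and t: 1 tree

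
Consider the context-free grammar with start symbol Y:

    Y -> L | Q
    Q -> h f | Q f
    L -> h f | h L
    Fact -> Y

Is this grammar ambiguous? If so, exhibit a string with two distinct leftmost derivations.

Ambiguous

Witness: h f

Derivation 1: Y ⇒ L ⇒ h f
Derivation 2: Y ⇒ Q ⇒ h f

Two distinct leftmost derivations for the same string.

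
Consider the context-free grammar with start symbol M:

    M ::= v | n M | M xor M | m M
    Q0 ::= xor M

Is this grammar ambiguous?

Witness: m v xor v

Derivation 1: M ⇒ M xor M ⇒ m M xor M ⇒ m v xor M ⇒ m v xor v
Derivation 2: M ⇒ m M ⇒ m M xor M ⇒ m v xor M ⇒ m v xor v

Two distinct leftmost derivations for the same string.

Ambiguous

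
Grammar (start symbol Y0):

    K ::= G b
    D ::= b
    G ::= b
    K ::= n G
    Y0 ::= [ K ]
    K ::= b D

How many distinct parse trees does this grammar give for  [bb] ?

Parse trees for [bb]:
  [Y0 [ [K [G b] b] ]]
  [Y0 [ [K b [D b]] ]]

2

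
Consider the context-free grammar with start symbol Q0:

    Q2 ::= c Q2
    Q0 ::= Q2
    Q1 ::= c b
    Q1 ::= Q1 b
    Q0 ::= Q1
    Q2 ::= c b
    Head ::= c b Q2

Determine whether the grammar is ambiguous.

Ambiguous

Witness: c b

Derivation 1: Q0 ⇒ Q2 ⇒ c b
Derivation 2: Q0 ⇒ Q1 ⇒ c b

Two distinct leftmost derivations for the same string.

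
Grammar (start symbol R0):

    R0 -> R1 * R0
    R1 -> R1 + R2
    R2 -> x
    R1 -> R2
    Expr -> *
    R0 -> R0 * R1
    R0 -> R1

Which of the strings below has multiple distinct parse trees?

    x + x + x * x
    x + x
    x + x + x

x + x + x * x

x + x + x * x: 2 trees
x + x: 1 tree
x + x + x: 1 tree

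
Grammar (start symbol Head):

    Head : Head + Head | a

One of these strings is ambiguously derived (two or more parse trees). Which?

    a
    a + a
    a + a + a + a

a: 1 tree
a + a: 1 tree
a + a + a + a: 5 trees

a + a + a + a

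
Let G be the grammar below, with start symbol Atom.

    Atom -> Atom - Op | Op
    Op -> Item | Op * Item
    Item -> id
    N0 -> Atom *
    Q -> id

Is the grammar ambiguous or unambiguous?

Unambiguous

(N0, Q are unreachable from Atom, so their rules don't affect L(Atom).) Atom → Atom - Op | Op  ;  Op → Op * Item | Item  — a left-associative chain with Item at the bottom. Each string factors uniquely by precedence.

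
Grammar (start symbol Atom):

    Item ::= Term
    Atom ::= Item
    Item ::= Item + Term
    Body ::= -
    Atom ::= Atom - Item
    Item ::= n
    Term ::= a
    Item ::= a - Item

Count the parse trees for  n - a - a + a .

Parse trees for n - a - a + a:
  [Atom [Atom [Item n]] - [Item [Item a - [Item [Term a]]] + [Term a]]]
  [Atom [Atom [Item n]] - [Item a - [Item [Item [Term a]] + [Term a]]]]
  [Atom [Atom [Atom [Item n]] - [Item [Term a]]] - [Item [Item [Term a]] + [Term a]]]

3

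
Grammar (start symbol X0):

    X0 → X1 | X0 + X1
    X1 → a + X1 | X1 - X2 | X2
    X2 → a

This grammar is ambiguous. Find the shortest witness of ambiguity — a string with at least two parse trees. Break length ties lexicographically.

a + a

length 1: no string has ≥2 trees
length 3: a + a has 2 parse trees

Two derivations of a + a:
  X0 ⇒ X1 ⇒ a + X1 ⇒ a + X2 ⇒ a + a
  X0 ⇒ X0 + X1 ⇒ X1 + X1 ⇒ X2 + X1 ⇒ a + X1 ⇒ a + X2 ⇒ a + a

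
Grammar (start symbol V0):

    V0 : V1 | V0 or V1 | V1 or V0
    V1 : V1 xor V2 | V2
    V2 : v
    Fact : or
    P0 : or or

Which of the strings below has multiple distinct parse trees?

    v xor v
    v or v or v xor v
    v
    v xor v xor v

v or v or v xor v

v xor v: 1 tree
v or v or v xor v: 4 trees
v: 1 tree
v xor v xor v: 1 tree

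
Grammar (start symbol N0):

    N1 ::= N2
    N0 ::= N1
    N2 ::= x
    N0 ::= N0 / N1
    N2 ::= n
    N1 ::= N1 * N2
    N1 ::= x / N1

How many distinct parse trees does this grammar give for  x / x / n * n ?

7

Parse trees for x / x / n * n:
  [N0 [N1 [N1 x / [N1 x / [N1 [N2 n]]]] * [N2 n]]]
  [N0 [N1 x / [N1 [N1 x / [N1 [N2 n]]] * [N2 n]]]]
  [N0 [N1 x / [N1 x / [N1 [N1 [N2 n]] * [N2 n]]]]]
  [N0 [N0 [N1 [N2 x]]] / [N1 [N1 x / [N1 [N2 n]]] * [N2 n]]]
  [N0 [N0 [N1 [N2 x]]] / [N1 x / [N1 [N1 [N2 n]] * [N2 n]]]]
  [N0 [N0 [N1 x / [N1 [N2 x]]]] / [N1 [N1 [N2 n]] * [N2 n]]]
  [N0 [N0 [N0 [N1 [N2 x]]] / [N1 [N2 x]]] / [N1 [N1 [N2 n]] * [N2 n]]]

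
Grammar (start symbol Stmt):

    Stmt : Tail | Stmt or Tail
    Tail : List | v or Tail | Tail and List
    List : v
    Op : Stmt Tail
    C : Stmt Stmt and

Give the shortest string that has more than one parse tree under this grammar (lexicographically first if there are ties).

length 1: no string has ≥2 trees
length 3: v or v has 2 parse trees

Two derivations of v or v:
  Stmt ⇒ Tail ⇒ v or Tail ⇒ v or List ⇒ v or v
  Stmt ⇒ Stmt or Tail ⇒ Tail or Tail ⇒ List or Tail ⇒ v or Tail ⇒ v or List ⇒ v or v

v or v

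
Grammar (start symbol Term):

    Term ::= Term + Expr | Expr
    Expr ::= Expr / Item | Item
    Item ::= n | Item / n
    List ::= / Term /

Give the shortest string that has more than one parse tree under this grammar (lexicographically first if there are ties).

n / n

length 1: no string has ≥2 trees
length 3: n / n has 2 parse trees

Two derivations of n / n:
  Term ⇒ Expr ⇒ Expr / Item ⇒ Item / Item ⇒ n / Item ⇒ n / n
  Term ⇒ Expr ⇒ Item ⇒ Item / n ⇒ n / n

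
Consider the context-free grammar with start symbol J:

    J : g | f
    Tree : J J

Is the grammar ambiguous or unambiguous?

(Tree is unreachable from J, so its rules don't affect L(J).) Restricted to the reachable nonterminals, every rule has the form A → t or A → t B, and no two rules for the same A share a first terminal. The grammar encodes a DFA — one run per string.

Unambiguous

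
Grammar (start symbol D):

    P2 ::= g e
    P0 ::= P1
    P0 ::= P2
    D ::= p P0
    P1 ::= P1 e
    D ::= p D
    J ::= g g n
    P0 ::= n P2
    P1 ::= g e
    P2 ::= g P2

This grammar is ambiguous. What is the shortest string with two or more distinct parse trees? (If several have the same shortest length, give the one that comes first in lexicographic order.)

p g e

length 3: p g e has 2 parse trees

Two derivations of p g e:
  D ⇒ p P0 ⇒ p P1 ⇒ p g e
  D ⇒ p P0 ⇒ p P2 ⇒ p g e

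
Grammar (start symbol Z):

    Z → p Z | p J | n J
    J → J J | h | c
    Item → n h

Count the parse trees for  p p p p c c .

Parse trees for p p p p c c:
  [Z p [Z p [Z p [Z p [J [J c] [J c]]]]]]

1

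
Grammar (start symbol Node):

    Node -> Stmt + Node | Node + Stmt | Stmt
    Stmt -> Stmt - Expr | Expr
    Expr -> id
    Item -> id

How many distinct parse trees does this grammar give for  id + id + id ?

4

Parse trees for id + id + id:
  [Node [Stmt [Expr id]] + [Node [Stmt [Expr id]] + [Node [Stmt [Expr id]]]]]
  [Node [Stmt [Expr id]] + [Node [Node [Stmt [Expr id]]] + [Stmt [Expr id]]]]
  [Node [Node [Stmt [Expr id]] + [Node [Stmt [Expr id]]]] + [Stmt [Expr id]]]
  [Node [Node [Node [Stmt [Expr id]]] + [Stmt [Expr id]]] + [Stmt [Expr id]]]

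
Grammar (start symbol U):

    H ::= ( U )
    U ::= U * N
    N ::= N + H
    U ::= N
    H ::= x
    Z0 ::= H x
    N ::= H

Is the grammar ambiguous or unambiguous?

Unambiguous

(Z0 is unreachable from U, so its rules don't affect L(U).) The grammar is stratified — U handles '*' (left-recursive), N handles '+', H atoms. Each operator has a fixed associativity and precedence level, so every string has one parse.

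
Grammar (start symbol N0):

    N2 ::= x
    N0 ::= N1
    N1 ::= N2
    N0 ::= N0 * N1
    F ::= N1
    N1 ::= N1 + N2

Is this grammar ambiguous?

(F is unreachable from N0, so its rules don't affect L(N0).) The grammar is stratified — N0 handles '*' (left-recursive), N1 handles '+', N2 atoms. Each operator has a fixed associativity and precedence level, so every string has one parse.

Unambiguous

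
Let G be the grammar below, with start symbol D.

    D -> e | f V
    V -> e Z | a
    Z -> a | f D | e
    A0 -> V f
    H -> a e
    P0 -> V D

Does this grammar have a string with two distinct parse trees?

Only D, V, Z are reachable from D; ignoring the rest: Each reachable nonterminal has at most one production per leading terminal, and all productions are right-linear; the derivation is determined token-by-token.

Unambiguous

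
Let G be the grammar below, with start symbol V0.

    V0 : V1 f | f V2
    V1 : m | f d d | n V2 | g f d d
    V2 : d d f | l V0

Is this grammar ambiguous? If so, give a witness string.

Witness: f d d f

Derivation 1: V0 ⇒ V1 f ⇒ f d d f
Derivation 2: V0 ⇒ f V2 ⇒ f d d f

Two distinct leftmost derivations for the same string.

Ambiguous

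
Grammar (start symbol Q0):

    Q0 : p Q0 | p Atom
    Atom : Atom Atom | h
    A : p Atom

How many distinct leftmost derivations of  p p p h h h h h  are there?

14

Parse trees for p p p h h h h h (showing first 6 of 14):
  [Q0 p [Q0 p [Q0 p [Atom [Atom h] [Atom [Atom h] [Atom [Atom h] [Atom [Atom h] [Atom h]]]]]]]]
  [Q0 p [Q0 p [Q0 p [Atom [Atom h] [Atom [Atom h] [Atom [Atom [Atom h] [Atom h]] [Atom h]]]]]]]
  [Q0 p [Q0 p [Q0 p [Atom [Atom h] [Atom [Atom [Atom h] [Atom h]] [Atom [Atom h] [Atom h]]]]]]]
  [Q0 p [Q0 p [Q0 p [Atom [Atom h] [Atom [Atom [Atom h] [Atom [Atom h] [Atom h]]] [Atom h]]]]]]
  [Q0 p [Q0 p [Q0 p [Atom [Atom h] [Atom [Atom [Atom [Atom h] [Atom h]] [Atom h]] [Atom h]]]]]]
  [Q0 p [Q0 p [Q0 p [Atom [Atom [Atom h] [Atom h]] [Atom [Atom h] [Atom [Atom h] [Atom h]]]]]]]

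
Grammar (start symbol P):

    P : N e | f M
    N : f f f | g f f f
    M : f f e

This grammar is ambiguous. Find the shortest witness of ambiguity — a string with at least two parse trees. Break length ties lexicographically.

length 4: f f f e has 2 parse trees

Two derivations of f f f e:
  P ⇒ N e ⇒ f f f e
  P ⇒ f M ⇒ f f f e

f f f e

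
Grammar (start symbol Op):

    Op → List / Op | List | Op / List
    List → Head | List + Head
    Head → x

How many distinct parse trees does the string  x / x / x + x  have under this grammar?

4

Parse trees for x / x / x + x:
  [Op [List [Head x]] / [Op [List [Head x]] / [Op [List [List [Head x]] + [Head x]]]]]
  [Op [List [Head x]] / [Op [Op [List [Head x]]] / [List [List [Head x]] + [Head x]]]]
  [Op [Op [List [Head x]] / [Op [List [Head x]]]] / [List [List [Head x]] + [Head x]]]
  [Op [Op [Op [List [Head x]]] / [List [Head x]]] / [List [List [Head x]] + [Head x]]]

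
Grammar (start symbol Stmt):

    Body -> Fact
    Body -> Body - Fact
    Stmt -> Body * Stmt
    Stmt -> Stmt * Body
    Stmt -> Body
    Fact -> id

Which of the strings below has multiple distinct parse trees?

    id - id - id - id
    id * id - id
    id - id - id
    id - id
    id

id - id - id - id: 1 tree
id * id - id: 2 trees
id - id - id: 1 tree
id - id: 1 tree
id: 1 tree

id * id - id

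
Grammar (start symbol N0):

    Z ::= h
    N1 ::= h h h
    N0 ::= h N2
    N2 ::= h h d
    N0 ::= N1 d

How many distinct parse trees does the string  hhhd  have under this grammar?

Parse trees for hhhd:
  [N0 h [N2 h h d]]
  [N0 [N1 h h h] d]

2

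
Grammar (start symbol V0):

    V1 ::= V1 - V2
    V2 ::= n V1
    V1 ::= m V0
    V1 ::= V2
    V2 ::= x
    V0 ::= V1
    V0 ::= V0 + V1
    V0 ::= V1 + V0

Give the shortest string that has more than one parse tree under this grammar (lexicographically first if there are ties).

length 1: no string has ≥2 trees
length 2: no string has ≥2 trees
length 3: x + x has 2 parse trees

Two derivations of x + x:
  V0 ⇒ V0 + V1 ⇒ V1 + V1 ⇒ V2 + V1 ⇒ x + V1 ⇒ x + V2 ⇒ x + x
  V0 ⇒ V1 + V0 ⇒ V2 + V0 ⇒ x + V0 ⇒ x + V1 ⇒ x + V2 ⇒ x + x

x + x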